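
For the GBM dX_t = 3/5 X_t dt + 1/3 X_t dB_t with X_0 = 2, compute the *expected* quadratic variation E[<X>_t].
E[<X>_t] = 20*exp(59*t/45)/59 - 20/59

<X>_t = int_0^t ((1/3) * X_s)^2 ds. Taking expectation inside the integral: E[<X>_t] = (1/3)^2 * int_0^t E[X_s^2] ds. For GBM, E[X_s^2] = x_0^2 * exp((2 mu + sigma^2) s). Integrating:
  E[<X>_t] = (1/3)^2 * 2^2 * (exp((2*(3/5) + (1/3)^2) t) - 1) / (2*(3/5) + (1/3)^2)
           = (1/3)^2 * 2^2 * (exp((59/45) t) - 1) / (59/45) = 20*exp(59*t/45)/59 - 20/59.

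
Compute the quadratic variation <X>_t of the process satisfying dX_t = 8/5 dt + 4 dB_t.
<X>_t = 16*t

For an Itô process dX_t = a(t) dt + b(t) dB_t, the quadratic variation is <X>_t = int_0^t b(s)^2 ds (the drift term does not contribute). Here b(s) = 4, so
  b(s)^2 = 16.
Integrating from 0 to t:
  <X>_t = int_0^t (16) ds = 16*t.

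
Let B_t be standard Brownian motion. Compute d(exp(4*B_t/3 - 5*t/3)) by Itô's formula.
d(exp(4*B_t/3 - 5*t/3)) = (-7*exp(4*B_t/3 - 5*t/3)/9) dt + (4*exp(4*B_t/3 - 5*t/3)/3) dB_t

Itô's formula for f(t, x): d f(t, B_t) = (f_t + (1/2) f_xx) dt + f_x dB_t. Compute partials of f(t, x) = exp(-5*t/3 + 4*x/3):
  f_t(t,x)  = -5*exp(-5*t/3 + 4*x/3)/3
  f_x(t,x)  = 4*exp(-5*t/3 + 4*x/3)/3
  f_xx(t,x) = 16*exp(-5*t/3 + 4*x/3)/9
Assemble drift = f_t + (1/2) f_xx = -7*exp(-5*t/3 + 4*x/3)/9 and diffusion = f_x = 4*exp(-5*t/3 + 4*x/3)/3. Substituting x = B_t:
  d(exp(4*B_t/3 - 5*t/3)) = (-7*exp(4*B_t/3 - 5*t/3)/9) dt + (4*exp(4*B_t/3 - 5*t/3)/3) dB_t.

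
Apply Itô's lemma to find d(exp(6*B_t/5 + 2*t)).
d(exp(6*B_t/5 + 2*t)) = (68*exp(6*B_t/5 + 2*t)/25) dt + (6*exp(6*B_t/5 + 2*t)/5) dB_t

Itô's formula for f(t, x): d f(t, B_t) = (f_t + (1/2) f_xx) dt + f_x dB_t. Compute partials of f(t, x) = exp(2*t + 6*x/5):
  f_t(t,x)  = 2*exp(2*t + 6*x/5)
  f_x(t,x)  = 6*exp(2*t + 6*x/5)/5
  f_xx(t,x) = 36*exp(2*t + 6*x/5)/25
Assemble drift = f_t + (1/2) f_xx = 68*exp(2*t + 6*x/5)/25 and diffusion = f_x = 6*exp(2*t + 6*x/5)/5. Substituting x = B_t:
  d(exp(6*B_t/5 + 2*t)) = (68*exp(6*B_t/5 + 2*t)/25) dt + (6*exp(6*B_t/5 + 2*t)/5) dB_t.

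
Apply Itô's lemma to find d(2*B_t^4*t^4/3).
d(2*B_t^4*t^4/3) = (B_t^2*t^3*(8*B_t^2/3 + 4*t)) dt + (8*B_t^3*t^4/3) dB_t

Itô's formula for f(t, x): d f(t, B_t) = (f_t + (1/2) f_xx) dt + f_x dB_t. Compute partials of f(t, x) = 2*t^4*x^4/3:
  f_t(t,x)  = 8*t^3*x^4/3
  f_x(t,x)  = 8*t^4*x^3/3
  f_xx(t,x) = 8*t^4*x^2
Assemble drift = f_t + (1/2) f_xx = t^3*x^2*(4*t + 8*x^2/3) and diffusion = f_x = 8*t^4*x^3/3. Substituting x = B_t:
  d(2*B_t^4*t^4/3) = (B_t^2*t^3*(8*B_t^2/3 + 4*t)) dt + (8*B_t^3*t^4/3) dB_t.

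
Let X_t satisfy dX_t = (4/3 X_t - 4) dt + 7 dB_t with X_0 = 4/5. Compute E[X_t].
E[X_t] = 3 - 11*exp(4*t/3)/5

Taking expectations and using E[dB_t] = 0, the mean m(t) = E[X_t] satisfies the ODE m'(t) = a m(t) + b with m(0) = x_0. With a = 4/3, b = -4, x_0 = 4/5, the solution is
  m(t) = x_0 * exp(a t) + (b/a) * (exp(a t) - 1)
       = (4/5) * exp((4/3) t) + ((-4)/(4/3)) * (exp((4/3) t) - 1)
       = 3 - 11*exp(4*t/3)/5.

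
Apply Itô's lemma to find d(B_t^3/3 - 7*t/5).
d(B_t^3/3 - 7*t/5) = (B_t - 7/5) dt + (B_t^2) dB_t

Itô's formula for f(t, x): d f(t, B_t) = (f_t + (1/2) f_xx) dt + f_x dB_t. Compute partials of f(t, x) = -7*t/5 + x^3/3:
  f_t(t,x)  = -7/5
  f_x(t,x)  = x^2
  f_xx(t,x) = 2*x
Assemble drift = f_t + (1/2) f_xx = x - 7/5 and diffusion = f_x = x^2. Substituting x = B_t:
  d(B_t^3/3 - 7*t/5) = (B_t - 7/5) dt + (B_t^2) dB_t.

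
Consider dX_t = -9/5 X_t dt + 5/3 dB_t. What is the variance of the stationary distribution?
lim Var(X_t) = 125/162

The OU SDE dX = -theta X dt + sigma dB admits the integrating factor exp(theta t): d(exp(theta t) X_t) = sigma exp(theta t) dB_t. Integrating from 0 to t gives X_t = x_0 * exp(-theta t) + sigma * int_0^t exp(-theta (t-s)) dB_s for any initial x_0. The Itô integral has variance (by the Itô isometry) sigma^2 * int_0^t exp(-2 theta (t - s)) ds = sigma^2 * (1 - exp(-2 theta t)) / (2 theta), independent of x_0.
With theta = 9/5, sigma = 5/3:
  Var(X_t) = (5/3)^2 * (1 - exp(-2*9/5 t)) / (2 * 9/5) = 125/162 - 125*exp(-18*t/5)/162.
As t -> infinity, exp(-2*9/5 t) -> 0, so the stationary variance is sigma^2 / (2 theta) = 125/162.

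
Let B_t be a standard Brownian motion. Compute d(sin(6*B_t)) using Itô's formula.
d(sin(6*B_t)) = (-18*sin(6*B_t)) dt + (6*cos(6*B_t)) dB_t

Itô's formula for f(B_t) gives d f(B_t) = f'(B_t) dB_t + (1/2) f''(B_t) dt. Compute derivatives of f(x) = sin(6*x):
  f'(x)  = 6*cos(6*x)
  f''(x) = -36*sin(6*x)
Substitute x = B_t and multiply the f'' term by 1/2:
  drift     = (1/2) * (-36*sin(6*x)) evaluated at B_t = -18*sin(6*B_t)
  diffusion = (6*cos(6*x)) evaluated at B_t = 6*cos(6*B_t)
Therefore d(sin(6*B_t)) = (-18*sin(6*B_t)) dt + (6*cos(6*B_t)) dB_t.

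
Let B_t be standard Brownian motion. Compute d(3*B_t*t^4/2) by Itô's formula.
d(3*B_t*t^4/2) = (6*B_t*t^3) dt + (3*t^4/2) dB_t

Itô's formula for f(t, x): d f(t, B_t) = (f_t + (1/2) f_xx) dt + f_x dB_t. Compute partials of f(t, x) = 3*t^4*x/2:
  f_t(t,x)  = 6*t^3*x
  f_x(t,x)  = 3*t^4/2
  f_xx(t,x) = 0
Assemble drift = f_t + (1/2) f_xx = 6*t^3*x and diffusion = f_x = 3*t^4/2. Substituting x = B_t:
  d(3*B_t*t^4/2) = (6*B_t*t^3) dt + (3*t^4/2) dB_t.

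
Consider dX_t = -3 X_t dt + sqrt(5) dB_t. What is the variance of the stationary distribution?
lim Var(X_t) = 5/6

The OU SDE dX = -theta X dt + sigma dB admits the integrating factor exp(theta t): d(exp(theta t) X_t) = sigma exp(theta t) dB_t. Integrating from 0 to t gives X_t = x_0 * exp(-theta t) + sigma * int_0^t exp(-theta (t-s)) dB_s for any initial x_0. The Itô integral has variance (by the Itô isometry) sigma^2 * int_0^t exp(-2 theta (t - s)) ds = sigma^2 * (1 - exp(-2 theta t)) / (2 theta), independent of x_0.
With theta = 3, sigma = sqrt(5):
  Var(X_t) = (sqrt(5))^2 * (1 - exp(-2*3 t)) / (2 * 3) = 5/6 - 5*exp(-6*t)/6.
As t -> infinity, exp(-2*3 t) -> 0, so the stationary variance is sigma^2 / (2 theta) = 5/6.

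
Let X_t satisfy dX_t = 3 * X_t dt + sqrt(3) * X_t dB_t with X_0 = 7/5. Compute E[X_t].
E[X_t] = 7*exp(3*t)/5

For GBM dX = mu X dt + sigma X dB with X_0 = x_0, apply Itô to Y = log X: dY = (mu - sigma^2/2) dt + sigma dB, so Y_t = log(x_0) + (mu - sigma^2/2) t + sigma B_t and hence X_t = x_0 * exp((mu - sigma^2/2) t + sigma B_t).
With mu = 3, sigma = sqrt(3), x_0 = 7/5, this gives:
  X_t = 7/5 * exp((3/2) * t + (sqrt(3)) * B_t).
Since sigma*B_t ~ Normal(0, sigma^2 t), E[exp(sigma*B_t)] = exp(sigma^2 t / 2); so E[X_t] = x_0 * exp((mu - sigma^2/2) t) * exp(sigma^2 t / 2) = x_0 * exp(mu t) = 7*exp(3*t)/5.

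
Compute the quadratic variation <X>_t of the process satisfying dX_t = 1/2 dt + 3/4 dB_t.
<X>_t = 9*t/16

For an Itô process dX_t = a(t) dt + b(t) dB_t, the quadratic variation is <X>_t = int_0^t b(s)^2 ds (the drift term does not contribute). Here b(s) = 3/4, so
  b(s)^2 = 9/16.
Integrating from 0 to t:
  <X>_t = int_0^t (9/16) ds = 9*t/16.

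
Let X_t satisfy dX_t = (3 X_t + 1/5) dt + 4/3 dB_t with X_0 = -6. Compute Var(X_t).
Var(X_t) = 8*exp(6*t)/27 - 8/27

The variance V(t) = Var(X_t) satisfies V'(t) = 2 a V(t) + c^2 with V(0) = 0 (drift coefficient is linear in X, diffusion is constant). With a = 3, c = 4/3, the solution is
  V(t) = (c^2 / (2 a)) * (exp(2 a t) - 1)
       = ((4/3)^2 / (2*3)) * (exp(6 t) - 1)
       = 8*exp(6*t)/27 - 8/27.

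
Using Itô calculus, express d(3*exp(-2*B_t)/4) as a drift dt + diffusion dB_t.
d(3*exp(-2*B_t)/4) = (3*exp(-2*B_t)/2) dt + (-3*exp(-2*B_t)/2) dB_t

Itô's formula for f(B_t) gives d f(B_t) = f'(B_t) dB_t + (1/2) f''(B_t) dt. Compute derivatives of f(x) = 3*exp(-2*x)/4:
  f'(x)  = -3*exp(-2*x)/2
  f''(x) = 3*exp(-2*x)
Substitute x = B_t and multiply the f'' term by 1/2:
  drift     = (1/2) * (3*exp(-2*x)) evaluated at B_t = 3*exp(-2*B_t)/2
  diffusion = (-3*exp(-2*x)/2) evaluated at B_t = -3*exp(-2*B_t)/2
Therefore d(3*exp(-2*B_t)/4) = (3*exp(-2*B_t)/2) dt + (-3*exp(-2*B_t)/2) dB_t.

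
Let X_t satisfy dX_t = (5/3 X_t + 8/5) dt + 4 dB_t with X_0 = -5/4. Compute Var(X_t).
Var(X_t) = 24*exp(10*t/3)/5 - 24/5

The variance V(t) = Var(X_t) satisfies V'(t) = 2 a V(t) + c^2 with V(0) = 0 (drift coefficient is linear in X, diffusion is constant). With a = 5/3, c = 4, the solution is
  V(t) = (c^2 / (2 a)) * (exp(2 a t) - 1)
       = (4^2 / (2*(5/3))) * (exp((10/3) t) - 1)
       = 24*exp(10*t/3)/5 - 24/5.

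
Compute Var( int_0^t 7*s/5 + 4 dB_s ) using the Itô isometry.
Var = t*(49*t^2 + 420*t + 1200)/75

The Itô integral of a deterministic integrand f(s) has mean 0 because each increment f(s) * (B_{s+ds} - B_s) has mean 0. By the Itô isometry:
  Var( int_0^t f(s) dB_s ) = E[ (int_0^t f(s) dB_s)^2 ] = int_0^t f(s)^2 ds.
Here f(s) = 7*s/5 + 4, so f(s)^2 = (7*s + 20)^2/25. Integrate:
  int_0^t ((7*s + 20)^2/25) ds = t*(49*t^2 + 420*t + 1200)/75.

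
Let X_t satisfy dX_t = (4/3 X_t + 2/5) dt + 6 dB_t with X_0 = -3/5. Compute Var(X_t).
Var(X_t) = 27*exp(8*t/3)/2 - 27/2

The variance V(t) = Var(X_t) satisfies V'(t) = 2 a V(t) + c^2 with V(0) = 0 (drift coefficient is linear in X, diffusion is constant). With a = 4/3, c = 6, the solution is
  V(t) = (c^2 / (2 a)) * (exp(2 a t) - 1)
       = (6^2 / (2*(4/3))) * (exp((8/3) t) - 1)
       = 27*exp(8*t/3)/2 - 27/2.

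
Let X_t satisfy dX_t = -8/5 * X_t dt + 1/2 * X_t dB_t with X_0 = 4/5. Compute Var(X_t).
Var(X_t) = (16*exp(t/4) - 16)*exp(-16*t/5)/25

For GBM dX = mu X dt + sigma X dB with X_0 = x_0, apply Itô to Y = log X: dY = (mu - sigma^2/2) dt + sigma dB, so Y_t = log(x_0) + (mu - sigma^2/2) t + sigma B_t and hence X_t = x_0 * exp((mu - sigma^2/2) t + sigma B_t).
With mu = -8/5, sigma = 1/2, x_0 = 4/5, this gives:
  X_t = 4/5 * exp((-69/40) * t + (1/2) * B_t).
Since sigma*B_t ~ Normal(0, sigma^2 t), E[exp(sigma*B_t)] = exp(sigma^2 t / 2); so E[X_t] = x_0 * exp((mu - sigma^2/2) t) * exp(sigma^2 t / 2) = x_0 * exp(mu t) = 4*exp(-8*t/5)/5.
Var(X_t) = E[X_t^2] - (E[X_t])^2 = x_0^2 * exp(2 mu t) * (exp(sigma^2 t) - 1) = (16*exp(t/4) - 16)*exp(-16*t/5)/25.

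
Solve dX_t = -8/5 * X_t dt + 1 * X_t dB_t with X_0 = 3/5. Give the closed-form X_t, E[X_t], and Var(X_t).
X_t = 3/5 * exp((-21/10) t + (1) B_t); E[X_t] = 3*exp(-8*t/5)/5; Var(X_t) = (9*exp(t) - 9)*exp(-16*t/5)/25

For GBM dX = mu X dt + sigma X dB with X_0 = x_0, apply Itô to Y = log X: dY = (mu - sigma^2/2) dt + sigma dB, so Y_t = log(x_0) + (mu - sigma^2/2) t + sigma B_t and hence X_t = x_0 * exp((mu - sigma^2/2) t + sigma B_t).
With mu = -8/5, sigma = 1, x_0 = 3/5, this gives:
  X_t = 3/5 * exp((-21/10) * t + (1) * B_t).
Since sigma*B_t ~ Normal(0, sigma^2 t), E[exp(sigma*B_t)] = exp(sigma^2 t / 2); so E[X_t] = x_0 * exp((mu - sigma^2/2) t) * exp(sigma^2 t / 2) = x_0 * exp(mu t) = 3*exp(-8*t/5)/5.
Var(X_t) = E[X_t^2] - (E[X_t])^2 = x_0^2 * exp(2 mu t) * (exp(sigma^2 t) - 1) = (9*exp(t) - 9)*exp(-16*t/5)/25.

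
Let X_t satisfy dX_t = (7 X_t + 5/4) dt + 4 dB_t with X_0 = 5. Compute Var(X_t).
Var(X_t) = 8*exp(14*t)/7 - 8/7

The variance V(t) = Var(X_t) satisfies V'(t) = 2 a V(t) + c^2 with V(0) = 0 (drift coefficient is linear in X, diffusion is constant). With a = 7, c = 4, the solution is
  V(t) = (c^2 / (2 a)) * (exp(2 a t) - 1)
       = (4^2 / (2*7)) * (exp(14 t) - 1)
       = 8*exp(14*t)/7 - 8/7.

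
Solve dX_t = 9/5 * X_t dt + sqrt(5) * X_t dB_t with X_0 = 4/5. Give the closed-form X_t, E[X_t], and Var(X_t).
X_t = 4/5 * exp((-7/10) t + (sqrt(5)) B_t); E[X_t] = 4*exp(9*t/5)/5; Var(X_t) = 16*(exp(5*t) - 1)*exp(18*t/5)/25

For GBM dX = mu X dt + sigma X dB with X_0 = x_0, apply Itô to Y = log X: dY = (mu - sigma^2/2) dt + sigma dB, so Y_t = log(x_0) + (mu - sigma^2/2) t + sigma B_t and hence X_t = x_0 * exp((mu - sigma^2/2) t + sigma B_t).
With mu = 9/5, sigma = sqrt(5), x_0 = 4/5, this gives:
  X_t = 4/5 * exp((-7/10) * t + (sqrt(5)) * B_t).
Since sigma*B_t ~ Normal(0, sigma^2 t), E[exp(sigma*B_t)] = exp(sigma^2 t / 2); so E[X_t] = x_0 * exp((mu - sigma^2/2) t) * exp(sigma^2 t / 2) = x_0 * exp(mu t) = 4*exp(9*t/5)/5.
Var(X_t) = E[X_t^2] - (E[X_t])^2 = x_0^2 * exp(2 mu t) * (exp(sigma^2 t) - 1) = 16*(exp(5*t) - 1)*exp(18*t/5)/25.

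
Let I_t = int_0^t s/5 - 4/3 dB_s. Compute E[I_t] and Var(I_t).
E[I_t] = 0; Var(I_t) = t*(3*t^2 - 60*t + 400)/225

The Itô integral of a deterministic integrand f(s) has mean 0 because each increment f(s) * (B_{s+ds} - B_s) has mean 0. By the Itô isometry:
  Var( int_0^t f(s) dB_s ) = E[ (int_0^t f(s) dB_s)^2 ] = int_0^t f(s)^2 ds.
Here f(s) = s/5 - 4/3, so f(s)^2 = (3*s - 20)^2/225. Integrate:
  int_0^t ((3*s - 20)^2/225) ds = t*(3*t^2 - 60*t + 400)/225.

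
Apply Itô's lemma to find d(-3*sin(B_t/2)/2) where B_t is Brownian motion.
d(-3*sin(B_t/2)/2) = (3*sin(B_t/2)/16) dt + (-3*cos(B_t/2)/4) dB_t

Itô's formula for f(B_t) gives d f(B_t) = f'(B_t) dB_t + (1/2) f''(B_t) dt. Compute derivatives of f(x) = -3*sin(x/2)/2:
  f'(x)  = -3*cos(x/2)/4
  f''(x) = 3*sin(x/2)/8
Substitute x = B_t and multiply the f'' term by 1/2:
  drift     = (1/2) * (3*sin(x/2)/8) evaluated at B_t = 3*sin(B_t/2)/16
  diffusion = (-3*cos(x/2)/4) evaluated at B_t = -3*cos(B_t/2)/4
Therefore d(-3*sin(B_t/2)/2) = (3*sin(B_t/2)/16) dt + (-3*cos(B_t/2)/4) dB_t.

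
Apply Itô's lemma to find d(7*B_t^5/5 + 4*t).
d(7*B_t^5/5 + 4*t) = (14*B_t^3 + 4) dt + (7*B_t^4) dB_t

Itô's formula for f(t, x): d f(t, B_t) = (f_t + (1/2) f_xx) dt + f_x dB_t. Compute partials of f(t, x) = 4*t + 7*x^5/5:
  f_t(t,x)  = 4
  f_x(t,x)  = 7*x^4
  f_xx(t,x) = 28*x^3
Assemble drift = f_t + (1/2) f_xx = 14*x^3 + 4 and diffusion = f_x = 7*x^4. Substituting x = B_t:
  d(7*B_t^5/5 + 4*t) = (14*B_t^3 + 4) dt + (7*B_t^4) dB_t.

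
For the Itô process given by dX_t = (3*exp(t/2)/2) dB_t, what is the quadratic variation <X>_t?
<X>_t = 9*exp(t)/4 - 9/4

For an Itô process dX_t = a(t) dt + b(t) dB_t, the quadratic variation is <X>_t = int_0^t b(s)^2 ds (the drift term does not contribute). Here b(s) = 3*exp(s/2)/2, so
  b(s)^2 = 9*exp(s)/4.
Integrating from 0 to t:
  <X>_t = int_0^t (9*exp(s)/4) ds = 9*exp(t)/4 - 9/4.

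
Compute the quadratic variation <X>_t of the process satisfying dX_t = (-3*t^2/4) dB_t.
<X>_t = 9*t^5/80

For an Itô process dX_t = a(t) dt + b(t) dB_t, the quadratic variation is <X>_t = int_0^t b(s)^2 ds (the drift term does not contribute). Here b(s) = -3*s^2/4, so
  b(s)^2 = 9*s^4/16.
Integrating from 0 to t:
  <X>_t = int_0^t (9*s^4/16) ds = 9*t^5/80.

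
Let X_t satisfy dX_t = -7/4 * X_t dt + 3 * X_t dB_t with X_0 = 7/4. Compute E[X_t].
E[X_t] = 7*exp(-7*t/4)/4

For GBM dX = mu X dt + sigma X dB with X_0 = x_0, apply Itô to Y = log X: dY = (mu - sigma^2/2) dt + sigma dB, so Y_t = log(x_0) + (mu - sigma^2/2) t + sigma B_t and hence X_t = x_0 * exp((mu - sigma^2/2) t + sigma B_t).
With mu = -7/4, sigma = 3, x_0 = 7/4, this gives:
  X_t = 7/4 * exp((-25/4) * t + (3) * B_t).
Since sigma*B_t ~ Normal(0, sigma^2 t), E[exp(sigma*B_t)] = exp(sigma^2 t / 2); so E[X_t] = x_0 * exp((mu - sigma^2/2) t) * exp(sigma^2 t / 2) = x_0 * exp(mu t) = 7*exp(-7*t/4)/4.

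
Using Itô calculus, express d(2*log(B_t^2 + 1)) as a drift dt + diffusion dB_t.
d(2*log(B_t^2 + 1)) = (2*(1 - B_t^2)/(B_t^2 + 1)^2) dt + (4*B_t/(B_t^2 + 1)) dB_t

Itô's formula for f(B_t) gives d f(B_t) = f'(B_t) dB_t + (1/2) f''(B_t) dt. Compute derivatives of f(x) = 2*log(x^2 + 1):
  f'(x)  = 4*x/(x^2 + 1)
  f''(x) = 4*(1 - x^2)/(x^2 + 1)^2
Substitute x = B_t and multiply the f'' term by 1/2:
  drift     = (1/2) * (4*(1 - x^2)/(x^2 + 1)^2) evaluated at B_t = 2*(1 - B_t^2)/(B_t^2 + 1)^2
  diffusion = (4*x/(x^2 + 1)) evaluated at B_t = 4*B_t/(B_t^2 + 1)
Therefore d(2*log(B_t^2 + 1)) = (2*(1 - B_t^2)/(B_t^2 + 1)^2) dt + (4*B_t/(B_t^2 + 1)) dB_t.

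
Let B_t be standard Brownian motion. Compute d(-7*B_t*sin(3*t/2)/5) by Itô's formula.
d(-7*B_t*sin(3*t/2)/5) = (-21*B_t*cos(3*t/2)/10) dt + (-7*sin(3*t/2)/5) dB_t

Itô's formula for f(t, x): d f(t, B_t) = (f_t + (1/2) f_xx) dt + f_x dB_t. Compute partials of f(t, x) = -7*x*sin(3*t/2)/5:
  f_t(t,x)  = -21*x*cos(3*t/2)/10
  f_x(t,x)  = -7*sin(3*t/2)/5
  f_xx(t,x) = 0
Assemble drift = f_t + (1/2) f_xx = -21*x*cos(3*t/2)/10 and diffusion = f_x = -7*sin(3*t/2)/5. Substituting x = B_t:
  d(-7*B_t*sin(3*t/2)/5) = (-21*B_t*cos(3*t/2)/10) dt + (-7*sin(3*t/2)/5) dB_t.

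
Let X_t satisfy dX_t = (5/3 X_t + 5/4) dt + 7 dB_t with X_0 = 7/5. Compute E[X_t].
E[X_t] = 43*exp(5*t/3)/20 - 3/4

Taking expectations and using E[dB_t] = 0, the mean m(t) = E[X_t] satisfies the ODE m'(t) = a m(t) + b with m(0) = x_0. With a = 5/3, b = 5/4, x_0 = 7/5, the solution is
  m(t) = x_0 * exp(a t) + (b/a) * (exp(a t) - 1)
       = (7/5) * exp((5/3) t) + ((5/4)/(5/3)) * (exp((5/3) t) - 1)
       = 43*exp(5*t/3)/20 - 3/4.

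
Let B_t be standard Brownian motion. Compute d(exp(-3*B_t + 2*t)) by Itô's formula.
d(exp(-3*B_t + 2*t)) = (13*exp(-3*B_t + 2*t)/2) dt + (-3*exp(-3*B_t + 2*t)) dB_t

Itô's formula for f(t, x): d f(t, B_t) = (f_t + (1/2) f_xx) dt + f_x dB_t. Compute partials of f(t, x) = exp(2*t - 3*x):
  f_t(t,x)  = 2*exp(2*t - 3*x)
  f_x(t,x)  = -3*exp(2*t - 3*x)
  f_xx(t,x) = 9*exp(2*t - 3*x)
Assemble drift = f_t + (1/2) f_xx = 13*exp(2*t - 3*x)/2 and diffusion = f_x = -3*exp(2*t - 3*x). Substituting x = B_t:
  d(exp(-3*B_t + 2*t)) = (13*exp(-3*B_t + 2*t)/2) dt + (-3*exp(-3*B_t + 2*t)) dB_t.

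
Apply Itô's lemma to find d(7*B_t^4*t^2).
d(7*B_t^4*t^2) = (14*B_t^2*t*(B_t^2 + 3*t)) dt + (28*B_t^3*t^2) dB_t

Itô's formula for f(t, x): d f(t, B_t) = (f_t + (1/2) f_xx) dt + f_x dB_t. Compute partials of f(t, x) = 7*t^2*x^4:
  f_t(t,x)  = 14*t*x^4
  f_x(t,x)  = 28*t^2*x^3
  f_xx(t,x) = 84*t^2*x^2
Assemble drift = f_t + (1/2) f_xx = 14*t*x^2*(3*t + x^2) and diffusion = f_x = 28*t^2*x^3. Substituting x = B_t:
  d(7*B_t^4*t^2) = (14*B_t^2*t*(B_t^2 + 3*t)) dt + (28*B_t^3*t^2) dB_t.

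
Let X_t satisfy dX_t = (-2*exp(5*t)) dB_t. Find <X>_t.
<X>_t = 2*exp(10*t)/5 - 2/5

For an Itô process dX_t = a(t) dt + b(t) dB_t, the quadratic variation is <X>_t = int_0^t b(s)^2 ds (the drift term does not contribute). Here b(s) = -2*exp(5*s), so
  b(s)^2 = 4*exp(10*s).
Integrating from 0 to t:
  <X>_t = int_0^t (4*exp(10*s)) ds = 2*exp(10*t)/5 - 2/5.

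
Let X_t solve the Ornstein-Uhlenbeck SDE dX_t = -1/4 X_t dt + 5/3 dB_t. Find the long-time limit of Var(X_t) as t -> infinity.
lim Var(X_t) = 50/9

The OU SDE dX = -theta X dt + sigma dB admits the integrating factor exp(theta t): d(exp(theta t) X_t) = sigma exp(theta t) dB_t. Integrating from 0 to t gives X_t = x_0 * exp(-theta t) + sigma * int_0^t exp(-theta (t-s)) dB_s for any initial x_0. The Itô integral has variance (by the Itô isometry) sigma^2 * int_0^t exp(-2 theta (t - s)) ds = sigma^2 * (1 - exp(-2 theta t)) / (2 theta), independent of x_0.
With theta = 1/4, sigma = 5/3:
  Var(X_t) = (5/3)^2 * (1 - exp(-2*1/4 t)) / (2 * 1/4) = 50/9 - 50*exp(-t/2)/9.
As t -> infinity, exp(-2*1/4 t) -> 0, so the stationary variance is sigma^2 / (2 theta) = 50/9.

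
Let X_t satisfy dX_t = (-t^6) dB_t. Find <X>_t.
<X>_t = t^13/13

For an Itô process dX_t = a(t) dt + b(t) dB_t, the quadratic variation is <X>_t = int_0^t b(s)^2 ds (the drift term does not contribute). Here b(s) = -s^6, so
  b(s)^2 = s^12.
Integrating from 0 to t:
  <X>_t = int_0^t (s^12) ds = t^13/13.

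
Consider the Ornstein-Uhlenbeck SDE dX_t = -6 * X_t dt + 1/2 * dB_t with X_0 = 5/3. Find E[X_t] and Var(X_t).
E[X_t] = 5*exp(-6*t)/3; Var(X_t) = 1/48 - exp(-12*t)/48

The OU SDE dX = -theta X dt + sigma dB admits the integrating factor exp(theta t): d(exp(theta t) X_t) = sigma exp(theta t) dB_t. Integrating from 0 to t:
  X_t = x_0 * exp(-theta t) + sigma * int_0^t exp(-theta (t-s)) dB_s.
The Itô integral has mean 0 and (by the Itô isometry) variance sigma^2 * int_0^t exp(-2 theta (t - s)) ds = sigma^2 * (1 - exp(-2 theta t)) / (2 theta).
With theta = 6, sigma = 1/2, x_0 = 5/3:
  E[X_t] = 5/3 * exp(-6 t) = 5*exp(-6*t)/3
  Var(X_t) = (1/2)^2 * (1 - exp(-2*6 t)) / (2 * 6) = 1/48 - exp(-12*t)/48.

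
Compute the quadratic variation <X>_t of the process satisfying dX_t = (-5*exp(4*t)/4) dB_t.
<X>_t = 25*exp(8*t)/128 - 25/128

For an Itô process dX_t = a(t) dt + b(t) dB_t, the quadratic variation is <X>_t = int_0^t b(s)^2 ds (the drift term does not contribute). Here b(s) = -5*exp(4*s)/4, so
  b(s)^2 = 25*exp(8*s)/16.
Integrating from 0 to t:
  <X>_t = int_0^t (25*exp(8*s)/16) ds = 25*exp(8*t)/128 - 25/128.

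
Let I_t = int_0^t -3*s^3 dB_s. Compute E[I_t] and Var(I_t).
E[I_t] = 0; Var(I_t) = 9*t^7/7

The Itô integral of a deterministic integrand f(s) has mean 0 because each increment f(s) * (B_{s+ds} - B_s) has mean 0. By the Itô isometry:
  Var( int_0^t f(s) dB_s ) = E[ (int_0^t f(s) dB_s)^2 ] = int_0^t f(s)^2 ds.
Here f(s) = -3*s^3, so f(s)^2 = 9*s^6. Integrate:
  int_0^t (9*s^6) ds = 9*t^7/7.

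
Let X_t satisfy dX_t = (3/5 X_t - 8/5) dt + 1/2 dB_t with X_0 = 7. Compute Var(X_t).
Var(X_t) = 5*exp(6*t/5)/24 - 5/24

The variance V(t) = Var(X_t) satisfies V'(t) = 2 a V(t) + c^2 with V(0) = 0 (drift coefficient is linear in X, diffusion is constant). With a = 3/5, c = 1/2, the solution is
  V(t) = (c^2 / (2 a)) * (exp(2 a t) - 1)
       = ((1/2)^2 / (2*(3/5))) * (exp((6/5) t) - 1)
       = 5*exp(6*t/5)/24 - 5/24.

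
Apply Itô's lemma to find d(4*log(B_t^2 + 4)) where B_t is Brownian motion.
d(4*log(B_t^2 + 4)) = (4*(4 - B_t^2)/(B_t^2 + 4)^2) dt + (8*B_t/(B_t^2 + 4)) dB_t

Itô's formula for f(B_t) gives d f(B_t) = f'(B_t) dB_t + (1/2) f''(B_t) dt. Compute derivatives of f(x) = 4*log(x^2 + 4):
  f'(x)  = 8*x/(x^2 + 4)
  f''(x) = 8*(4 - x^2)/(x^2 + 4)^2
Substitute x = B_t and multiply the f'' term by 1/2:
  drift     = (1/2) * (8*(4 - x^2)/(x^2 + 4)^2) evaluated at B_t = 4*(4 - B_t^2)/(B_t^2 + 4)^2
  diffusion = (8*x/(x^2 + 4)) evaluated at B_t = 8*B_t/(B_t^2 + 4)
Therefore d(4*log(B_t^2 + 4)) = (4*(4 - B_t^2)/(B_t^2 + 4)^2) dt + (8*B_t/(B_t^2 + 4)) dB_t.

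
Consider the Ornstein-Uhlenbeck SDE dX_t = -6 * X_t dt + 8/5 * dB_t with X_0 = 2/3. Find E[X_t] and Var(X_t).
E[X_t] = 2*exp(-6*t)/3; Var(X_t) = 16/75 - 16*exp(-12*t)/75

The OU SDE dX = -theta X dt + sigma dB admits the integrating factor exp(theta t): d(exp(theta t) X_t) = sigma exp(theta t) dB_t. Integrating from 0 to t:
  X_t = x_0 * exp(-theta t) + sigma * int_0^t exp(-theta (t-s)) dB_s.
The Itô integral has mean 0 and (by the Itô isometry) variance sigma^2 * int_0^t exp(-2 theta (t - s)) ds = sigma^2 * (1 - exp(-2 theta t)) / (2 theta).
With theta = 6, sigma = 8/5, x_0 = 2/3:
  E[X_t] = 2/3 * exp(-6 t) = 2*exp(-6*t)/3
  Var(X_t) = (8/5)^2 * (1 - exp(-2*6 t)) / (2 * 6) = 16/75 - 16*exp(-12*t)/75.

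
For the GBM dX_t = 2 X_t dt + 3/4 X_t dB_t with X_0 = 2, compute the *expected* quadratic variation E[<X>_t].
E[<X>_t] = 36*exp(73*t/16)/73 - 36/73

<X>_t = int_0^t ((3/4) * X_s)^2 ds. Taking expectation inside the integral: E[<X>_t] = (3/4)^2 * int_0^t E[X_s^2] ds. For GBM, E[X_s^2] = x_0^2 * exp((2 mu + sigma^2) s). Integrating:
  E[<X>_t] = (3/4)^2 * 2^2 * (exp((2*2 + (3/4)^2) t) - 1) / (2*2 + (3/4)^2)
           = (3/4)^2 * 2^2 * (exp((73/16) t) - 1) / (73/16) = 36*exp(73*t/16)/73 - 36/73.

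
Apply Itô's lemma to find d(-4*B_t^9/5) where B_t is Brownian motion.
d(-4*B_t^9/5) = (-144*B_t^7/5) dt + (-36*B_t^8/5) dB_t

Itô's formula for f(B_t) gives d f(B_t) = f'(B_t) dB_t + (1/2) f''(B_t) dt. Compute derivatives of f(x) = -4*x^9/5:
  f'(x)  = -36*x^8/5
  f''(x) = -288*x^7/5
Substitute x = B_t and multiply the f'' term by 1/2:
  drift     = (1/2) * (-288*x^7/5) evaluated at B_t = -144*B_t^7/5
  diffusion = (-36*x^8/5) evaluated at B_t = -36*B_t^8/5
Therefore d(-4*B_t^9/5) = (-144*B_t^7/5) dt + (-36*B_t^8/5) dB_t.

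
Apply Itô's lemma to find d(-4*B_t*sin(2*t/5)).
d(-4*B_t*sin(2*t/5)) = (-8*B_t*cos(2*t/5)/5) dt + (-4*sin(2*t/5)) dB_t

Itô's formula for f(t, x): d f(t, B_t) = (f_t + (1/2) f_xx) dt + f_x dB_t. Compute partials of f(t, x) = -4*x*sin(2*t/5):
  f_t(t,x)  = -8*x*cos(2*t/5)/5
  f_x(t,x)  = -4*sin(2*t/5)
  f_xx(t,x) = 0
Assemble drift = f_t + (1/2) f_xx = -8*x*cos(2*t/5)/5 and diffusion = f_x = -4*sin(2*t/5). Substituting x = B_t:
  d(-4*B_t*sin(2*t/5)) = (-8*B_t*cos(2*t/5)/5) dt + (-4*sin(2*t/5)) dB_t.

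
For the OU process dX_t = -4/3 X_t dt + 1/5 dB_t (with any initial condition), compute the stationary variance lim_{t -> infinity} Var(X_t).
lim Var(X_t) = 3/200

The OU SDE dX = -theta X dt + sigma dB admits the integrating factor exp(theta t): d(exp(theta t) X_t) = sigma exp(theta t) dB_t. Integrating from 0 to t gives X_t = x_0 * exp(-theta t) + sigma * int_0^t exp(-theta (t-s)) dB_s for any initial x_0. The Itô integral has variance (by the Itô isometry) sigma^2 * int_0^t exp(-2 theta (t - s)) ds = sigma^2 * (1 - exp(-2 theta t)) / (2 theta), independent of x_0.
With theta = 4/3, sigma = 1/5:
  Var(X_t) = (1/5)^2 * (1 - exp(-2*4/3 t)) / (2 * 4/3) = 3/200 - 3*exp(-8*t/3)/200.
As t -> infinity, exp(-2*4/3 t) -> 0, so the stationary variance is sigma^2 / (2 theta) = 3/200.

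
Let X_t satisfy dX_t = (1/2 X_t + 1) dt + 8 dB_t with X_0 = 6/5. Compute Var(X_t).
Var(X_t) = 64*exp(t) - 64

The variance V(t) = Var(X_t) satisfies V'(t) = 2 a V(t) + c^2 with V(0) = 0 (drift coefficient is linear in X, diffusion is constant). With a = 1/2, c = 8, the solution is
  V(t) = (c^2 / (2 a)) * (exp(2 a t) - 1)
       = (8^2 / (2*(1/2))) * (exp(1 t) - 1)
       = 64*exp(t) - 64.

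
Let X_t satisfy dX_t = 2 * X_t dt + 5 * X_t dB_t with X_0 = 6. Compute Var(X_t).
Var(X_t) = 36*(exp(25*t) - 1)*exp(4*t)

For GBM dX = mu X dt + sigma X dB with X_0 = x_0, apply Itô to Y = log X: dY = (mu - sigma^2/2) dt + sigma dB, so Y_t = log(x_0) + (mu - sigma^2/2) t + sigma B_t and hence X_t = x_0 * exp((mu - sigma^2/2) t + sigma B_t).
With mu = 2, sigma = 5, x_0 = 6, this gives:
  X_t = 6 * exp((-21/2) * t + (5) * B_t).
Since sigma*B_t ~ Normal(0, sigma^2 t), E[exp(sigma*B_t)] = exp(sigma^2 t / 2); so E[X_t] = x_0 * exp((mu - sigma^2/2) t) * exp(sigma^2 t / 2) = x_0 * exp(mu t) = 6*exp(2*t).
Var(X_t) = E[X_t^2] - (E[X_t])^2 = x_0^2 * exp(2 mu t) * (exp(sigma^2 t) - 1) = 36*(exp(25*t) - 1)*exp(4*t).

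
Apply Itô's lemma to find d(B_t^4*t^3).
d(B_t^4*t^3) = (3*B_t^2*t^2*(B_t^2 + 2*t)) dt + (4*B_t^3*t^3) dB_t

Itô's formula for f(t, x): d f(t, B_t) = (f_t + (1/2) f_xx) dt + f_x dB_t. Compute partials of f(t, x) = t^3*x^4:
  f_t(t,x)  = 3*t^2*x^4
  f_x(t,x)  = 4*t^3*x^3
  f_xx(t,x) = 12*t^3*x^2
Assemble drift = f_t + (1/2) f_xx = 3*t^2*x^2*(2*t + x^2) and diffusion = f_x = 4*t^3*x^3. Substituting x = B_t:
  d(B_t^4*t^3) = (3*B_t^2*t^2*(B_t^2 + 2*t)) dt + (4*B_t^3*t^3) dB_t.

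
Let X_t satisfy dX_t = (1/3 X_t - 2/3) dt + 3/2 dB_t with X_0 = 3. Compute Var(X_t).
Var(X_t) = 27*exp(2*t/3)/8 - 27/8

The variance V(t) = Var(X_t) satisfies V'(t) = 2 a V(t) + c^2 with V(0) = 0 (drift coefficient is linear in X, diffusion is constant). With a = 1/3, c = 3/2, the solution is
  V(t) = (c^2 / (2 a)) * (exp(2 a t) - 1)
       = ((3/2)^2 / (2*(1/3))) * (exp((2/3) t) - 1)
       = 27*exp(2*t/3)/8 - 27/8.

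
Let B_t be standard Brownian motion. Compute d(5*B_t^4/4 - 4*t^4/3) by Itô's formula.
d(5*B_t^4/4 - 4*t^4/3) = (15*B_t^2/2 - 16*t^3/3) dt + (5*B_t^3) dB_t

Itô's formula for f(t, x): d f(t, B_t) = (f_t + (1/2) f_xx) dt + f_x dB_t. Compute partials of f(t, x) = -4*t^4/3 + 5*x^4/4:
  f_t(t,x)  = -16*t^3/3
  f_x(t,x)  = 5*x^3
  f_xx(t,x) = 15*x^2
Assemble drift = f_t + (1/2) f_xx = -16*t^3/3 + 15*x^2/2 and diffusion = f_x = 5*x^3. Substituting x = B_t:
  d(5*B_t^4/4 - 4*t^4/3) = (15*B_t^2/2 - 16*t^3/3) dt + (5*B_t^3) dB_t.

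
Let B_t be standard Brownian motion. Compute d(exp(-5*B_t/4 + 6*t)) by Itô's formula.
d(exp(-5*B_t/4 + 6*t)) = (217*exp(-5*B_t/4 + 6*t)/32) dt + (-5*exp(-5*B_t/4 + 6*t)/4) dB_t

Itô's formula for f(t, x): d f(t, B_t) = (f_t + (1/2) f_xx) dt + f_x dB_t. Compute partials of f(t, x) = exp(6*t - 5*x/4):
  f_t(t,x)  = 6*exp(6*t - 5*x/4)
  f_x(t,x)  = -5*exp(6*t - 5*x/4)/4
  f_xx(t,x) = 25*exp(6*t - 5*x/4)/16
Assemble drift = f_t + (1/2) f_xx = 217*exp(6*t - 5*x/4)/32 and diffusion = f_x = -5*exp(6*t - 5*x/4)/4. Substituting x = B_t:
  d(exp(-5*B_t/4 + 6*t)) = (217*exp(-5*B_t/4 + 6*t)/32) dt + (-5*exp(-5*B_t/4 + 6*t)/4) dB_t.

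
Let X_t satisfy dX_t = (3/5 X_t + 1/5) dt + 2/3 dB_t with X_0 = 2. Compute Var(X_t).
Var(X_t) = 10*exp(6*t/5)/27 - 10/27

The variance V(t) = Var(X_t) satisfies V'(t) = 2 a V(t) + c^2 with V(0) = 0 (drift coefficient is linear in X, diffusion is constant). With a = 3/5, c = 2/3, the solution is
  V(t) = (c^2 / (2 a)) * (exp(2 a t) - 1)
       = ((2/3)^2 / (2*(3/5))) * (exp((6/5) t) - 1)
       = 10*exp(6*t/5)/27 - 10/27.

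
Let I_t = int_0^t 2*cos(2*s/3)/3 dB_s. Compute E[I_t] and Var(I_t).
E[I_t] = 0; Var(I_t) = 2*t/9 + sin(4*t/3)/6

The Itô integral of a deterministic integrand f(s) has mean 0 because each increment f(s) * (B_{s+ds} - B_s) has mean 0. By the Itô isometry:
  Var( int_0^t f(s) dB_s ) = E[ (int_0^t f(s) dB_s)^2 ] = int_0^t f(s)^2 ds.
Here f(s) = 2*cos(2*s/3)/3, so f(s)^2 = 4*cos(2*s/3)^2/9. Integrate:
  int_0^t (4*cos(2*s/3)^2/9) ds = 2*t/9 + sin(4*t/3)/6.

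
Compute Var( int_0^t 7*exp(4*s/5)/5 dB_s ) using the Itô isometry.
Var = 49*exp(8*t/5)/40 - 49/40

The Itô integral of a deterministic integrand f(s) has mean 0 because each increment f(s) * (B_{s+ds} - B_s) has mean 0. By the Itô isometry:
  Var( int_0^t f(s) dB_s ) = E[ (int_0^t f(s) dB_s)^2 ] = int_0^t f(s)^2 ds.
Here f(s) = 7*exp(4*s/5)/5, so f(s)^2 = 49*exp(8*s/5)/25. Integrate:
  int_0^t (49*exp(8*s/5)/25) ds = 49*exp(8*t/5)/40 - 49/40.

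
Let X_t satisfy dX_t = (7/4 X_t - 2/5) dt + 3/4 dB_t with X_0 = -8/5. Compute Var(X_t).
Var(X_t) = 9*exp(7*t/2)/56 - 9/56

The variance V(t) = Var(X_t) satisfies V'(t) = 2 a V(t) + c^2 with V(0) = 0 (drift coefficient is linear in X, diffusion is constant). With a = 7/4, c = 3/4, the solution is
  V(t) = (c^2 / (2 a)) * (exp(2 a t) - 1)
       = ((3/4)^2 / (2*(7/4))) * (exp((7/2) t) - 1)
       = 9*exp(7*t/2)/56 - 9/56.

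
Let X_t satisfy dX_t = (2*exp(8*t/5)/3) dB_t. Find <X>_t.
<X>_t = 5*exp(16*t/5)/36 - 5/36

For an Itô process dX_t = a(t) dt + b(t) dB_t, the quadratic variation is <X>_t = int_0^t b(s)^2 ds (the drift term does not contribute). Here b(s) = 2*exp(8*s/5)/3, so
  b(s)^2 = 4*exp(16*s/5)/9.
Integrating from 0 to t:
  <X>_t = int_0^t (4*exp(16*s/5)/9) ds = 5*exp(16*t/5)/36 - 5/36.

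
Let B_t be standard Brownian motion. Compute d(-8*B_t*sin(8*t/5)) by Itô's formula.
d(-8*B_t*sin(8*t/5)) = (-64*B_t*cos(8*t/5)/5) dt + (-8*sin(8*t/5)) dB_t

Itô's formula for f(t, x): d f(t, B_t) = (f_t + (1/2) f_xx) dt + f_x dB_t. Compute partials of f(t, x) = -8*x*sin(8*t/5):
  f_t(t,x)  = -64*x*cos(8*t/5)/5
  f_x(t,x)  = -8*sin(8*t/5)
  f_xx(t,x) = 0
Assemble drift = f_t + (1/2) f_xx = -64*x*cos(8*t/5)/5 and diffusion = f_x = -8*sin(8*t/5). Substituting x = B_t:
  d(-8*B_t*sin(8*t/5)) = (-64*B_t*cos(8*t/5)/5) dt + (-8*sin(8*t/5)) dB_t.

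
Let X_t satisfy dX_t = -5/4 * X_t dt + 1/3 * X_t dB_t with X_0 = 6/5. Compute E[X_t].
E[X_t] = 6*exp(-5*t/4)/5

For GBM dX = mu X dt + sigma X dB with X_0 = x_0, apply Itô to Y = log X: dY = (mu - sigma^2/2) dt + sigma dB, so Y_t = log(x_0) + (mu - sigma^2/2) t + sigma B_t and hence X_t = x_0 * exp((mu - sigma^2/2) t + sigma B_t).
With mu = -5/4, sigma = 1/3, x_0 = 6/5, this gives:
  X_t = 6/5 * exp((-47/36) * t + (1/3) * B_t).
Since sigma*B_t ~ Normal(0, sigma^2 t), E[exp(sigma*B_t)] = exp(sigma^2 t / 2); so E[X_t] = x_0 * exp((mu - sigma^2/2) t) * exp(sigma^2 t / 2) = x_0 * exp(mu t) = 6*exp(-5*t/4)/5.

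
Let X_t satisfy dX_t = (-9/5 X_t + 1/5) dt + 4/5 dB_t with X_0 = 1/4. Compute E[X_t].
E[X_t] = 1/9 + 5*exp(-9*t/5)/36

Taking expectations and using E[dB_t] = 0, the mean m(t) = E[X_t] satisfies the ODE m'(t) = a m(t) + b with m(0) = x_0. With a = -9/5, b = 1/5, x_0 = 1/4, the solution is
  m(t) = x_0 * exp(a t) + (b/a) * (exp(a t) - 1)
       = (1/4) * exp((-9/5) t) + ((1/5)/(-9/5)) * (exp((-9/5) t) - 1)
       = 1/9 + 5*exp(-9*t/5)/36.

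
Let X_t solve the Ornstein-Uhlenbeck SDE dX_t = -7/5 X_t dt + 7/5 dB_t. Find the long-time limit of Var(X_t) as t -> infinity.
lim Var(X_t) = 7/10

The OU SDE dX = -theta X dt + sigma dB admits the integrating factor exp(theta t): d(exp(theta t) X_t) = sigma exp(theta t) dB_t. Integrating from 0 to t gives X_t = x_0 * exp(-theta t) + sigma * int_0^t exp(-theta (t-s)) dB_s for any initial x_0. The Itô integral has variance (by the Itô isometry) sigma^2 * int_0^t exp(-2 theta (t - s)) ds = sigma^2 * (1 - exp(-2 theta t)) / (2 theta), independent of x_0.
With theta = 7/5, sigma = 7/5:
  Var(X_t) = (7/5)^2 * (1 - exp(-2*7/5 t)) / (2 * 7/5) = 7/10 - 7*exp(-14*t/5)/10.
As t -> infinity, exp(-2*7/5 t) -> 0, so the stationary variance is sigma^2 / (2 theta) = 7/10.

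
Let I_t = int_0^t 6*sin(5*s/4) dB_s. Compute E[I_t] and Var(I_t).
E[I_t] = 0; Var(I_t) = 18*t - 36*sin(5*t/2)/5

The Itô integral of a deterministic integrand f(s) has mean 0 because each increment f(s) * (B_{s+ds} - B_s) has mean 0. By the Itô isometry:
  Var( int_0^t f(s) dB_s ) = E[ (int_0^t f(s) dB_s)^2 ] = int_0^t f(s)^2 ds.
Here f(s) = 6*sin(5*s/4), so f(s)^2 = 36*sin(5*s/4)^2. Integrate:
  int_0^t (36*sin(5*s/4)^2) ds = 18*t - 36*sin(5*t/2)/5.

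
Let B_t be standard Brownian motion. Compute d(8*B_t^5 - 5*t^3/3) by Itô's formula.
d(8*B_t^5 - 5*t^3/3) = (80*B_t^3 - 5*t^2) dt + (40*B_t^4) dB_t

Itô's formula for f(t, x): d f(t, B_t) = (f_t + (1/2) f_xx) dt + f_x dB_t. Compute partials of f(t, x) = -5*t^3/3 + 8*x^5:
  f_t(t,x)  = -5*t^2
  f_x(t,x)  = 40*x^4
  f_xx(t,x) = 160*x^3
Assemble drift = f_t + (1/2) f_xx = -5*t^2 + 80*x^3 and diffusion = f_x = 40*x^4. Substituting x = B_t:
  d(8*B_t^5 - 5*t^3/3) = (80*B_t^3 - 5*t^2) dt + (40*B_t^4) dB_t.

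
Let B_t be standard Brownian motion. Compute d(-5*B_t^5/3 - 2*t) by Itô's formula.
d(-5*B_t^5/3 - 2*t) = (-50*B_t^3/3 - 2) dt + (-25*B_t^4/3) dB_t

Itô's formula for f(t, x): d f(t, B_t) = (f_t + (1/2) f_xx) dt + f_x dB_t. Compute partials of f(t, x) = -2*t - 5*x^5/3:
  f_t(t,x)  = -2
  f_x(t,x)  = -25*x^4/3
  f_xx(t,x) = -100*x^3/3
Assemble drift = f_t + (1/2) f_xx = -50*x^3/3 - 2 and diffusion = f_x = -25*x^4/3. Substituting x = B_t:
  d(-5*B_t^5/3 - 2*t) = (-50*B_t^3/3 - 2) dt + (-25*B_t^4/3) dB_t.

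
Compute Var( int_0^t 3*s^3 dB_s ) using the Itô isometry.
Var = 9*t^7/7

The Itô integral of a deterministic integrand f(s) has mean 0 because each increment f(s) * (B_{s+ds} - B_s) has mean 0. By the Itô isometry:
  Var( int_0^t f(s) dB_s ) = E[ (int_0^t f(s) dB_s)^2 ] = int_0^t f(s)^2 ds.
Here f(s) = 3*s^3, so f(s)^2 = 9*s^6. Integrate:
  int_0^t (9*s^6) ds = 9*t^7/7.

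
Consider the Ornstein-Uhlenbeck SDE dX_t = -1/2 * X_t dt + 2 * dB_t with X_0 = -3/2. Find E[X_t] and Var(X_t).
E[X_t] = -3*exp(-t/2)/2; Var(X_t) = 4 - 4*exp(-t)

The OU SDE dX = -theta X dt + sigma dB admits the integrating factor exp(theta t): d(exp(theta t) X_t) = sigma exp(theta t) dB_t. Integrating from 0 to t:
  X_t = x_0 * exp(-theta t) + sigma * int_0^t exp(-theta (t-s)) dB_s.
The Itô integral has mean 0 and (by the Itô isometry) variance sigma^2 * int_0^t exp(-2 theta (t - s)) ds = sigma^2 * (1 - exp(-2 theta t)) / (2 theta).
With theta = 1/2, sigma = 2, x_0 = -3/2:
  E[X_t] = -3/2 * exp(-1/2 t) = -3*exp(-t/2)/2
  Var(X_t) = (2)^2 * (1 - exp(-2*1/2 t)) / (2 * 1/2) = 4 - 4*exp(-t).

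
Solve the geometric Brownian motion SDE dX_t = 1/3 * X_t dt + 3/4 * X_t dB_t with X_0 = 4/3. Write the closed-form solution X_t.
X_t = 4/3 * exp((5/96) * t + (3/4) * B_t)

For GBM dX = mu X dt + sigma X dB with X_0 = x_0, apply Itô to Y = log X: dY = (mu - sigma^2/2) dt + sigma dB, so Y_t = log(x_0) + (mu - sigma^2/2) t + sigma B_t and hence X_t = x_0 * exp((mu - sigma^2/2) t + sigma B_t).
With mu = 1/3, sigma = 3/4, x_0 = 4/3, this gives:
  X_t = 4/3 * exp((5/96) * t + (3/4) * B_t).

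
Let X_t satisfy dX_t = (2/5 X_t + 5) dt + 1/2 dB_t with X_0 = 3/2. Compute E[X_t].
E[X_t] = 14*exp(2*t/5) - 25/2

Taking expectations and using E[dB_t] = 0, the mean m(t) = E[X_t] satisfies the ODE m'(t) = a m(t) + b with m(0) = x_0. With a = 2/5, b = 5, x_0 = 3/2, the solution is
  m(t) = x_0 * exp(a t) + (b/a) * (exp(a t) - 1)
       = (3/2) * exp((2/5) t) + (5/(2/5)) * (exp((2/5) t) - 1)
       = 14*exp(2*t/5) - 25/2.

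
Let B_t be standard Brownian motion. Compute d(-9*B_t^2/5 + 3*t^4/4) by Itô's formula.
d(-9*B_t^2/5 + 3*t^4/4) = (3*t^3 - 9/5) dt + (-18*B_t/5) dB_t

Itô's formula for f(t, x): d f(t, B_t) = (f_t + (1/2) f_xx) dt + f_x dB_t. Compute partials of f(t, x) = 3*t^4/4 - 9*x^2/5:
  f_t(t,x)  = 3*t^3
  f_x(t,x)  = -18*x/5
  f_xx(t,x) = -18/5
Assemble drift = f_t + (1/2) f_xx = 3*t^3 - 9/5 and diffusion = f_x = -18*x/5. Substituting x = B_t:
  d(-9*B_t^2/5 + 3*t^4/4) = (3*t^3 - 9/5) dt + (-18*B_t/5) dB_t.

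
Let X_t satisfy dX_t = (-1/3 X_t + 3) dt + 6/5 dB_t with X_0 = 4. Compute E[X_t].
E[X_t] = 9 - 5*exp(-t/3)

Taking expectations and using E[dB_t] = 0, the mean m(t) = E[X_t] satisfies the ODE m'(t) = a m(t) + b with m(0) = x_0. With a = -1/3, b = 3, x_0 = 4, the solution is
  m(t) = x_0 * exp(a t) + (b/a) * (exp(a t) - 1)
       = 4 * exp((-1/3) t) + (3/(-1/3)) * (exp((-1/3) t) - 1)
       = 9 - 5*exp(-t/3).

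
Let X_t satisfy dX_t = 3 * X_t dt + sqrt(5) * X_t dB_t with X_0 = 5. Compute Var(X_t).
Var(X_t) = 25*(exp(5*t) - 1)*exp(6*t)

For GBM dX = mu X dt + sigma X dB with X_0 = x_0, apply Itô to Y = log X: dY = (mu - sigma^2/2) dt + sigma dB, so Y_t = log(x_0) + (mu - sigma^2/2) t + sigma B_t and hence X_t = x_0 * exp((mu - sigma^2/2) t + sigma B_t).
With mu = 3, sigma = sqrt(5), x_0 = 5, this gives:
  X_t = 5 * exp((1/2) * t + (sqrt(5)) * B_t).
Since sigma*B_t ~ Normal(0, sigma^2 t), E[exp(sigma*B_t)] = exp(sigma^2 t / 2); so E[X_t] = x_0 * exp((mu - sigma^2/2) t) * exp(sigma^2 t / 2) = x_0 * exp(mu t) = 5*exp(3*t).
Var(X_t) = E[X_t^2] - (E[X_t])^2 = x_0^2 * exp(2 mu t) * (exp(sigma^2 t) - 1) = 25*(exp(5*t) - 1)*exp(6*t).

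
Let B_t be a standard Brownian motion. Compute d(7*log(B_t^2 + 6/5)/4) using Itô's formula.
d(7*log(B_t^2 + 6/5)/4) = (35*(6 - 5*B_t^2)/(4*(5*B_t^2 + 6)^2)) dt + (35*B_t/(2*(5*B_t^2 + 6))) dB_t

Itô's formula for f(B_t) gives d f(B_t) = f'(B_t) dB_t + (1/2) f''(B_t) dt. Compute derivatives of f(x) = 7*log(x^2 + 6/5)/4:
  f'(x)  = 35*x/(2*(5*x^2 + 6))
  f''(x) = 35*(6 - 5*x^2)/(2*(5*x^2 + 6)^2)
Substitute x = B_t and multiply the f'' term by 1/2:
  drift     = (1/2) * (35*(6 - 5*x^2)/(2*(5*x^2 + 6)^2)) evaluated at B_t = 35*(6 - 5*B_t^2)/(4*(5*B_t^2 + 6)^2)
  diffusion = (35*x/(2*(5*x^2 + 6))) evaluated at B_t = 35*B_t/(2*(5*B_t^2 + 6))
Therefore d(7*log(B_t^2 + 6/5)/4) = (35*(6 - 5*B_t^2)/(4*(5*B_t^2 + 6)^2)) dt + (35*B_t/(2*(5*B_t^2 + 6))) dB_t.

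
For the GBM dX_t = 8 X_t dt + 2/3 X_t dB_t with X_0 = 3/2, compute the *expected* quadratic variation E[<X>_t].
E[<X>_t] = 9*exp(148*t/9)/148 - 9/148

<X>_t = int_0^t ((2/3) * X_s)^2 ds. Taking expectation inside the integral: E[<X>_t] = (2/3)^2 * int_0^t E[X_s^2] ds. For GBM, E[X_s^2] = x_0^2 * exp((2 mu + sigma^2) s). Integrating:
  E[<X>_t] = (2/3)^2 * (3/2)^2 * (exp((2*8 + (2/3)^2) t) - 1) / (2*8 + (2/3)^2)
           = (2/3)^2 * (3/2)^2 * (exp((148/9) t) - 1) / (148/9) = 9*exp(148*t/9)/148 - 9/148.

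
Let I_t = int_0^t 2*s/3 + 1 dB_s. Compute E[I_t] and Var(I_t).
E[I_t] = 0; Var(I_t) = t*(4*t^2 + 18*t + 27)/27

The Itô integral of a deterministic integrand f(s) has mean 0 because each increment f(s) * (B_{s+ds} - B_s) has mean 0. By the Itô isometry:
  Var( int_0^t f(s) dB_s ) = E[ (int_0^t f(s) dB_s)^2 ] = int_0^t f(s)^2 ds.
Here f(s) = 2*s/3 + 1, so f(s)^2 = (2*s + 3)^2/9. Integrate:
  int_0^t ((2*s + 3)^2/9) ds = t*(4*t^2 + 18*t + 27)/27.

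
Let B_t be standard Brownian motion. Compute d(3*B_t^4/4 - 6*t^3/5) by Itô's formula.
d(3*B_t^4/4 - 6*t^3/5) = (9*B_t^2/2 - 18*t^2/5) dt + (3*B_t^3) dB_t

Itô's formula for f(t, x): d f(t, B_t) = (f_t + (1/2) f_xx) dt + f_x dB_t. Compute partials of f(t, x) = -6*t^3/5 + 3*x^4/4:
  f_t(t,x)  = -18*t^2/5
  f_x(t,x)  = 3*x^3
  f_xx(t,x) = 9*x^2
Assemble drift = f_t + (1/2) f_xx = -18*t^2/5 + 9*x^2/2 and diffusion = f_x = 3*x^3. Substituting x = B_t:
  d(3*B_t^4/4 - 6*t^3/5) = (9*B_t^2/2 - 18*t^2/5) dt + (3*B_t^3) dB_t.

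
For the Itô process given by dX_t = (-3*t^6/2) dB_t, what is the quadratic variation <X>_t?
<X>_t = 9*t^13/52

For an Itô process dX_t = a(t) dt + b(t) dB_t, the quadratic variation is <X>_t = int_0^t b(s)^2 ds (the drift term does not contribute). Here b(s) = -3*s^6/2, so
  b(s)^2 = 9*s^12/4.
Integrating from 0 to t:
  <X>_t = int_0^t (9*s^12/4) ds = 9*t^13/52.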